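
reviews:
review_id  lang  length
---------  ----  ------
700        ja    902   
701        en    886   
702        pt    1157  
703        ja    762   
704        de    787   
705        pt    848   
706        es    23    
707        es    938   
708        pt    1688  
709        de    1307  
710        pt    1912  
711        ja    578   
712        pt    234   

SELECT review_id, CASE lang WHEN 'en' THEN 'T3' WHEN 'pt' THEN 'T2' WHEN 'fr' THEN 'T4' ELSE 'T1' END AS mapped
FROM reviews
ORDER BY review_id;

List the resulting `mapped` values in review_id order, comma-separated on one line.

review_id=700: ELSE → T1
review_id=701: lang='en' → T3
review_id=702: lang='pt' → T2
review_id=703: ELSE → T1
review_id=704: ELSE → T1
review_id=705: lang='pt' → T2
review_id=706: ELSE → T1
review_id=707: ELSE → T1
review_id=708: lang='pt' → T2
review_id=709: ELSE → T1
review_id=710: lang='pt' → T2
review_id=711: ELSE → T1
review_id=712: lang='pt' → T2

T1, T3, T2, T1, T1, T2, T1, T1, T2, T1, T2, T1, T2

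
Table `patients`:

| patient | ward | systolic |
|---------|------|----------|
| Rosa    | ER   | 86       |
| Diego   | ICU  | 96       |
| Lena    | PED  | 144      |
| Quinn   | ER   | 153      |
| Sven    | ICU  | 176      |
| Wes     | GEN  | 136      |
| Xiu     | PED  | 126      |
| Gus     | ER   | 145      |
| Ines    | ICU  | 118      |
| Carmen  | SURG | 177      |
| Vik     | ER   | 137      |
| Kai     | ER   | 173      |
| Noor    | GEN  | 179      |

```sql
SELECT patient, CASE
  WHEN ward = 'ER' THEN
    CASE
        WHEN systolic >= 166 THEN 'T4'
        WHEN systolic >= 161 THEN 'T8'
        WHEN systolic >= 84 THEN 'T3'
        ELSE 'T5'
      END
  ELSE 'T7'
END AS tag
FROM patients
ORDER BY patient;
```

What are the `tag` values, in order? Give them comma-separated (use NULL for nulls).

T7, T7, T3, T7, T4, T7, T7, T3, T3, T7, T3, T7, T7

patient=Carmen: ward='SURG' → outer ELSE → T7
patient=Diego: ward='ICU' → outer ELSE → T7
patient=Gus: ward='ER' → inner[systolic >= 84] → T3
patient=Ines: ward='ICU' → outer ELSE → T7
patient=Kai: ward='ER' → inner[systolic >= 166] → T4
patient=Lena: ward='PED' → outer ELSE → T7
patient=Noor: ward='GEN' → outer ELSE → T7
patient=Quinn: ward='ER' → inner[systolic >= 84] → T3
patient=Rosa: ward='ER' → inner[systolic >= 84] → T3
patient=Sven: ward='ICU' → outer ELSE → T7
patient=Vik: ward='ER' → inner[systolic >= 84] → T3
patient=Wes: ward='GEN' → outer ELSE → T7
patient=Xiu: ward='PED' → outer ELSE → T7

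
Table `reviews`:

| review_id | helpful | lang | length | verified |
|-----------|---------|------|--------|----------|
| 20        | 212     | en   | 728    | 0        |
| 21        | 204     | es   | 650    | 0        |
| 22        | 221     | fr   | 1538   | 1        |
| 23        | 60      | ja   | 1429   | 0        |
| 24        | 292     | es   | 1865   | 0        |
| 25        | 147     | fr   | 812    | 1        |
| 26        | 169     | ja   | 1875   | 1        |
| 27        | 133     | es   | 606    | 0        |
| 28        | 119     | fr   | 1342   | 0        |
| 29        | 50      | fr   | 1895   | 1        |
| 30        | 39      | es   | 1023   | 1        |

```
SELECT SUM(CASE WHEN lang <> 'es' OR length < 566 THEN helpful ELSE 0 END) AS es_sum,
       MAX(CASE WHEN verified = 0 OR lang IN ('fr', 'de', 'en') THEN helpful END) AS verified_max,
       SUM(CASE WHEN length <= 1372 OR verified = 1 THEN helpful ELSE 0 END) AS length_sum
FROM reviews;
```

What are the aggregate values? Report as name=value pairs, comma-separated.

es_sum=978, verified_max=292, length_sum=1294

[es_sum: lang <> 'es' OR length < 566]
review_id=20: ✓ → 212
review_id=21: ✗
review_id=22: ✓ → 221
review_id=23: ✓ → 60
review_id=24: ✗
review_id=25: ✓ → 147
review_id=26: ✓ → 169
review_id=27: ✗
review_id=28: ✓ → 119
review_id=29: ✓ → 50
review_id=30: ✗
es_sum = 212 + 221 + 60 + 147 + 169 + 119 + 50 = 978
—
[verified_max: verified = 0 OR lang IN ('fr', 'de', 'en')]
review_id=20: ✓ → 212
review_id=21: ✓ → 204
review_id=22: ✓ → 221
review_id=23: ✓ → 60
review_id=24: ✓ → 292
review_id=25: ✓ → 147
review_id=26: ✗
review_id=27: ✓ → 133
review_id=28: ✓ → 119
review_id=29: ✓ → 50
review_id=30: ✗
verified_max = MAX(212, 204, 221, 60, 292, 147, 133, 119, 50) = 292
—
[length_sum: length <= 1372 OR verified = 1]
review_id=20: ✓ → 212
review_id=21: ✓ → 204
review_id=22: ✓ → 221
review_id=23: ✗
review_id=24: ✗
review_id=25: ✓ → 147
review_id=26: ✓ → 169
review_id=27: ✓ → 133
review_id=28: ✓ → 119
review_id=29: ✓ → 50
review_id=30: ✓ → 39
length_sum = 212 + 204 + 221 + 147 + 169 + 133 + 119 + 50 + 39 = 1294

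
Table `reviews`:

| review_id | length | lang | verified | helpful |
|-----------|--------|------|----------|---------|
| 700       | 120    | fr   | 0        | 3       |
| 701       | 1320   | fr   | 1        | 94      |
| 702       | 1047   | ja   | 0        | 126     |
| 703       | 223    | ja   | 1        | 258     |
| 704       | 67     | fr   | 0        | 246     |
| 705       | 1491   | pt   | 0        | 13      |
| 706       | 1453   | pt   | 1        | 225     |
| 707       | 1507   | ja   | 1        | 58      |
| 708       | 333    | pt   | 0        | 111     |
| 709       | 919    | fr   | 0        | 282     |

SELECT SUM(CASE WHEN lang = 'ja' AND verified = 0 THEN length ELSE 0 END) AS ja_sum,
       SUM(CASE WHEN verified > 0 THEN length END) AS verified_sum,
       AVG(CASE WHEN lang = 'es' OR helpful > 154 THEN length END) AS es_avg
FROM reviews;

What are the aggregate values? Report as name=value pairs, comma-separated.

[ja_sum: lang = 'ja' AND verified = 0]
review_id=700: ✗
review_id=701: ✗
review_id=702: ✓ → 1047
review_id=703: ✗
review_id=704: ✗
review_id=705: ✗
review_id=706: ✗
review_id=707: ✗
review_id=708: ✗
review_id=709: ✗
ja_sum = 1047
—
[verified_sum: verified > 0]
review_id=700: ✗
review_id=701: ✓ → 1320
review_id=702: ✗
review_id=703: ✓ → 223
review_id=704: ✗
review_id=705: ✗
review_id=706: ✓ → 1453
review_id=707: ✓ → 1507
review_id=708: ✗
review_id=709: ✗
verified_sum = 1320 + 223 + 1453 + 1507 = 4503
—
[es_avg: lang = 'es' OR helpful > 154]
review_id=700: ✗
review_id=701: ✗
review_id=702: ✗
review_id=703: ✓ → 223
review_id=704: ✓ → 67
review_id=705: ✗
review_id=706: ✓ → 1453
review_id=707: ✗
review_id=708: ✗
review_id=709: ✓ → 919
es_avg = (223 + 67 + 1453 + 919) / 4 = 665.5

ja_sum=1047, verified_sum=4503, es_avg=665.5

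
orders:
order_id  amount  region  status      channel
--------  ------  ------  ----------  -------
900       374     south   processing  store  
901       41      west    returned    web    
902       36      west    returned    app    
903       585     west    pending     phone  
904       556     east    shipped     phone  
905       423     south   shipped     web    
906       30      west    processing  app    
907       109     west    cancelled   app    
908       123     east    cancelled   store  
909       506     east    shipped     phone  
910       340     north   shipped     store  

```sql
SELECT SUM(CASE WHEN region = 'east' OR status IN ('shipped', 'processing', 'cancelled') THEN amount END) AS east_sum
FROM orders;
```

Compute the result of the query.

order_id=900: ✓ → 374
order_id=901: ✗
order_id=902: ✗
order_id=903: ✗
order_id=904: ✓ → 556
order_id=905: ✓ → 423
order_id=906: ✓ → 30
order_id=907: ✓ → 109
order_id=908: ✓ → 123
order_id=909: ✓ → 506
order_id=910: ✓ → 340
east_sum = 374 + 556 + 423 + 30 + 109 + 123 + 506 + 340 = 2461

2461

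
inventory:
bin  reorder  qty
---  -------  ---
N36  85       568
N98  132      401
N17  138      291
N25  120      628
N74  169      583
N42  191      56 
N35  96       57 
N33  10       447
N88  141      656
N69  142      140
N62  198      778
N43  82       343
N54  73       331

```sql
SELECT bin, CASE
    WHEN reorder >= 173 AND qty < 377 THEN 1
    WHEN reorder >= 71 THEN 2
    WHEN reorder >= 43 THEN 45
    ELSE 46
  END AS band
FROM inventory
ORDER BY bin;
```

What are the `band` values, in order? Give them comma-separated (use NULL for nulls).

bin=N17: reorder >= 71 → 2
bin=N25: reorder >= 71 → 2
bin=N33: ELSE → 46
bin=N35: reorder >= 71 → 2
bin=N36: reorder >= 71 → 2
bin=N42: reorder >= 173 AND qty < 377 → 1
bin=N43: reorder >= 71 → 2
bin=N54: reorder >= 71 → 2
bin=N62: reorder >= 71 → 2
bin=N69: reorder >= 71 → 2
bin=N74: reorder >= 71 → 2
bin=N88: reorder >= 71 → 2
bin=N98: reorder >= 71 → 2

2, 2, 46, 2, 2, 1, 2, 2, 2, 2, 2, 2, 2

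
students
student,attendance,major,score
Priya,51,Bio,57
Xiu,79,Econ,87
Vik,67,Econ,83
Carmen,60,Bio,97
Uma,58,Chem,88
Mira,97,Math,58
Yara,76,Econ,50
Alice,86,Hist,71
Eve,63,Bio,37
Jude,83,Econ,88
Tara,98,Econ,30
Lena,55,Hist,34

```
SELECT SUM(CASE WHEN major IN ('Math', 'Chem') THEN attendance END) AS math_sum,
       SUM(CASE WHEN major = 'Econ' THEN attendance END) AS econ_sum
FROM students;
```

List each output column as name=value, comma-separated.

math_sum=155, econ_sum=403

[math_sum: major IN ('Math', 'Chem')]
student=Priya: ✗
student=Xiu: ✗
student=Vik: ✗
student=Carmen: ✗
student=Uma: ✓ → 58
student=Mira: ✓ → 97
student=Yara: ✗
student=Alice: ✗
student=Eve: ✗
student=Jude: ✗
student=Tara: ✗
student=Lena: ✗
math_sum = 58 + 97 = 155
—
[econ_sum: major = 'Econ']
student=Priya: ✗
student=Xiu: ✓ → 79
student=Vik: ✓ → 67
student=Carmen: ✗
student=Uma: ✗
student=Mira: ✗
student=Yara: ✓ → 76
student=Alice: ✗
student=Eve: ✗
student=Jude: ✓ → 83
student=Tara: ✓ → 98
student=Lena: ✗
econ_sum = 79 + 67 + 76 + 83 + 98 = 403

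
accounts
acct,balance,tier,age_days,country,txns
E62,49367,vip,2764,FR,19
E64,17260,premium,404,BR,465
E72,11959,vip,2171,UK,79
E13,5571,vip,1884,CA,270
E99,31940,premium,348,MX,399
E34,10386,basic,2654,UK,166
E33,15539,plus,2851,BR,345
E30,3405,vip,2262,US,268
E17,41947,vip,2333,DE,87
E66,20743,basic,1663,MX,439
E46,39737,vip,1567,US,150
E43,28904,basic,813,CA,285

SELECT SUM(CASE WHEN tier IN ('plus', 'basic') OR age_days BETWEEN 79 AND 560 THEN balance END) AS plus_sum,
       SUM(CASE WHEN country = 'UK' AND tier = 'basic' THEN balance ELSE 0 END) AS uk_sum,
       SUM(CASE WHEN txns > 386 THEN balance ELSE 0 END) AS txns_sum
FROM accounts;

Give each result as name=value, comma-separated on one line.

plus_sum=124772, uk_sum=10386, txns_sum=69943

[plus_sum: tier IN ('plus', 'basic') OR age_days BETWEEN 79 AND 560]
acct=E62: ✗
acct=E64: ✓ → 17260
acct=E72: ✗
acct=E13: ✗
acct=E99: ✓ → 31940
acct=E34: ✓ → 10386
acct=E33: ✓ → 15539
acct=E30: ✗
acct=E17: ✗
acct=E66: ✓ → 20743
acct=E46: ✗
acct=E43: ✓ → 28904
plus_sum = 17260 + 31940 + 10386 + 15539 + 20743 + 28904 = 124772
—
[uk_sum: country = 'UK' AND tier = 'basic']
acct=E62: ✗
acct=E64: ✗
acct=E72: ✗
acct=E13: ✗
acct=E99: ✗
acct=E34: ✓ → 10386
acct=E33: ✗
acct=E30: ✗
acct=E17: ✗
acct=E66: ✗
acct=E46: ✗
acct=E43: ✗
uk_sum = 10386
—
[txns_sum: txns > 386]
acct=E62: ✗
acct=E64: ✓ → 17260
acct=E72: ✗
acct=E13: ✗
acct=E99: ✓ → 31940
acct=E34: ✗
acct=E33: ✗
acct=E30: ✗
acct=E17: ✗
acct=E66: ✓ → 20743
acct=E46: ✗
acct=E43: ✗
txns_sum = 17260 + 31940 + 20743 = 69943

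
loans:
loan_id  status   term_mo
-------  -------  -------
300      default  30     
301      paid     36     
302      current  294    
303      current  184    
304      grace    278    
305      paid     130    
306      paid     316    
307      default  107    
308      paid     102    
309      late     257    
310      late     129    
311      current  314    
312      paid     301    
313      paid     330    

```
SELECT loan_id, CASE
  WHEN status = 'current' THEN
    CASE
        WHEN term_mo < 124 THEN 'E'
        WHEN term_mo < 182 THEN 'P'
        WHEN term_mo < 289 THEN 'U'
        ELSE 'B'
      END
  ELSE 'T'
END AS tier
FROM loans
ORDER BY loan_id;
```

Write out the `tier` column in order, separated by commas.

T, T, B, U, T, T, T, T, T, T, T, B, T, T

loan_id=300: status='default' → outer ELSE → T
loan_id=301: status='paid' → outer ELSE → T
loan_id=302: status='current' → inner[ELSE] → B
loan_id=303: status='current' → inner[term_mo < 289] → U
loan_id=304: status='grace' → outer ELSE → T
loan_id=305: status='paid' → outer ELSE → T
loan_id=306: status='paid' → outer ELSE → T
loan_id=307: status='default' → outer ELSE → T
loan_id=308: status='paid' → outer ELSE → T
loan_id=309: status='late' → outer ELSE → T
loan_id=310: status='late' → outer ELSE → T
loan_id=311: status='current' → inner[ELSE] → B
loan_id=312: status='paid' → outer ELSE → T
loan_id=313: status='paid' → outer ELSE → T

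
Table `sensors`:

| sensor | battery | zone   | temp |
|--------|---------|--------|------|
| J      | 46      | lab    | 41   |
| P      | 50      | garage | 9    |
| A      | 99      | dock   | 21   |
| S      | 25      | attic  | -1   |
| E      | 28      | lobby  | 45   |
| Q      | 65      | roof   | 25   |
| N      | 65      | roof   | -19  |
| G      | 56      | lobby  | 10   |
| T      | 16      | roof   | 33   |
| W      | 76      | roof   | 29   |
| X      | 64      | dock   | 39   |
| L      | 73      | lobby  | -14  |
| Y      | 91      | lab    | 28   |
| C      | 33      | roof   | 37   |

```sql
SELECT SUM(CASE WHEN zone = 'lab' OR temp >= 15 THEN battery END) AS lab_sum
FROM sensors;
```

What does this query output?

sensor=J: ✓ → 46
sensor=P: ✗
sensor=A: ✓ → 99
sensor=S: ✗
sensor=E: ✓ → 28
sensor=Q: ✓ → 65
sensor=N: ✗
sensor=G: ✗
sensor=T: ✓ → 16
sensor=W: ✓ → 76
sensor=X: ✓ → 64
sensor=L: ✗
sensor=Y: ✓ → 91
sensor=C: ✓ → 33
lab_sum = 46 + 99 + 28 + 65 + 16 + 76 + 64 + 91 + 33 = 518

518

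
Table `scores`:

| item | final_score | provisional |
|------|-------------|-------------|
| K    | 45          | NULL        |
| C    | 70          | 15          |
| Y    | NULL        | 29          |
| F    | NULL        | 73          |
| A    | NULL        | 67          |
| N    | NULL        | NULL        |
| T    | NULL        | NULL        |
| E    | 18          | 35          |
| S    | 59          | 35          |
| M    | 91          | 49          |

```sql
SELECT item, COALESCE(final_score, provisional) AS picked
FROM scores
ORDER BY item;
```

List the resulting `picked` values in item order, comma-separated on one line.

67, 70, 18, 73, 45, 91, NULL, 59, NULL, 29

item=A: final_score=NULL, provisional=67 → 67
item=C: final_score=70 → 70
item=E: final_score=18 → 18
item=F: final_score=NULL, provisional=73 → 73
item=K: final_score=45 → 45
item=M: final_score=91 → 91
item=N: final_score=NULL, provisional=NULL (all NULL) → NULL
item=S: final_score=59 → 59
item=T: final_score=NULL, provisional=NULL (all NULL) → NULL
item=Y: final_score=NULL, provisional=29 → 29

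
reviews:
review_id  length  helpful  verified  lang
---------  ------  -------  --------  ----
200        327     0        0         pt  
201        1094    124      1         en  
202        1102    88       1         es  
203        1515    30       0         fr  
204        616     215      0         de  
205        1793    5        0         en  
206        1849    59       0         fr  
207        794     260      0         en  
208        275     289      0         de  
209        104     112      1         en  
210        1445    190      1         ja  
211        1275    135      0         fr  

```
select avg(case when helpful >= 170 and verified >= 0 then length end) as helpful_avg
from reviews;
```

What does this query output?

782.5

review_id=200: ✗
review_id=201: ✗
review_id=202: ✗
review_id=203: ✗
review_id=204: ✓ → 616
review_id=205: ✗
review_id=206: ✗
review_id=207: ✓ → 794
review_id=208: ✓ → 275
review_id=209: ✗
review_id=210: ✓ → 1445
review_id=211: ✗
helpful_avg = (616 + 794 + 275 + 1445) / 4 = 782.5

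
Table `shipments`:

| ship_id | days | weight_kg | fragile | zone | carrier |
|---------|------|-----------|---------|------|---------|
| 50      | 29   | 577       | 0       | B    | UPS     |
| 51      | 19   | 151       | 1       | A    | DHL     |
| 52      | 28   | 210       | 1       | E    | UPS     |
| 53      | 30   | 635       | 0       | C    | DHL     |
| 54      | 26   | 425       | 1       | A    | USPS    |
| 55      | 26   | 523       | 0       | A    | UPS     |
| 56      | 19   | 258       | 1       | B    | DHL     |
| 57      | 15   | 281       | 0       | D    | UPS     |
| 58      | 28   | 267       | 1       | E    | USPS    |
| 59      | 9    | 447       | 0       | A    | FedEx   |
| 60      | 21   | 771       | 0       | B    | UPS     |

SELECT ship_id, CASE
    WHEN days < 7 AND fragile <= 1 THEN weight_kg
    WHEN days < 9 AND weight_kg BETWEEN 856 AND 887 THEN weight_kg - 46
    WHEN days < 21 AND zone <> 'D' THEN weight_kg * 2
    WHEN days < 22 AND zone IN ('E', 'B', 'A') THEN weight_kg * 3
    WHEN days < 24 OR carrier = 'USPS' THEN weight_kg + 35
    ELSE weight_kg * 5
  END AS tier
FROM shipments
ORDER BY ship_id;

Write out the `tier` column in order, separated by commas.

2885, 302, 1050, 3175, 460, 2615, 516, 316, 302, 894, 2313

ship_id=50: ELSE → 2885
ship_id=51: days < 21 AND zone <> 'D' → 302
ship_id=52: ELSE → 1050
ship_id=53: ELSE → 3175
ship_id=54: days < 24 OR carrier = 'USPS' → 460
ship_id=55: ELSE → 2615
ship_id=56: days < 21 AND zone <> 'D' → 516
ship_id=57: days < 24 OR carrier = 'USPS' → 316
ship_id=58: days < 24 OR carrier = 'USPS' → 302
ship_id=59: days < 21 AND zone <> 'D' → 894
ship_id=60: days < 22 AND zone IN ('E', 'B', 'A') → 2313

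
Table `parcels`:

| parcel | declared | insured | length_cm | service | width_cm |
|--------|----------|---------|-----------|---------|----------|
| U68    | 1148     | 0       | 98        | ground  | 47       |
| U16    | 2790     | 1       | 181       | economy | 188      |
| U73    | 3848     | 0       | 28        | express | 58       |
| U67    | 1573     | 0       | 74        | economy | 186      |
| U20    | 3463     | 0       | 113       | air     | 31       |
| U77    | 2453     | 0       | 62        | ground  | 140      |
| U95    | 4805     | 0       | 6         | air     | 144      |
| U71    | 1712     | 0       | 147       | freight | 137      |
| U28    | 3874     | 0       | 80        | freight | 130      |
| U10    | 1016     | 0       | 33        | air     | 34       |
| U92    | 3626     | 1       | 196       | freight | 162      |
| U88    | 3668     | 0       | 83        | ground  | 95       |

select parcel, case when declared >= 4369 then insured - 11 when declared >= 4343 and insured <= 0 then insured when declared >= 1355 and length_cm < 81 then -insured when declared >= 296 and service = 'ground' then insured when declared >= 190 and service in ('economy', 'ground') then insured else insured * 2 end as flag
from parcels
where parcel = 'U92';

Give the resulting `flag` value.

2

parcel = U92: declared=3626, insured=1, length_cm=196, service=freight, width_cm=162.
declared >= 4369 → false
declared >= 4343 and insured <= 0 → false
declared >= 1355 and length_cm < 81 → false
declared >= 296 and service = 'ground' → false
declared >= 190 and service in ('economy', 'ground') → false
No prior WHEN matched → ELSE → 2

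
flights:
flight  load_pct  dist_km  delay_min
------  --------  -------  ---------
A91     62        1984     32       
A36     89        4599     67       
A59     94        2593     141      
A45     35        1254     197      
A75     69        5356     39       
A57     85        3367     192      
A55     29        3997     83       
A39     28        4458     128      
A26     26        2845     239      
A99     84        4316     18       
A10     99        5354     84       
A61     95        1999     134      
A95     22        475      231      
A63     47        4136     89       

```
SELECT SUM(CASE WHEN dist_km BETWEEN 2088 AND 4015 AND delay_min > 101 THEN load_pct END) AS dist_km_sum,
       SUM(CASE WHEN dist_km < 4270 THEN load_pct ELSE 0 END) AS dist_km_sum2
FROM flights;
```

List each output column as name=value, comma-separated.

[dist_km_sum: dist_km BETWEEN 2088 AND 4015 AND delay_min > 101]
flight=A91: ✗
flight=A36: ✗
flight=A59: ✓ → 94
flight=A45: ✗
flight=A75: ✗
flight=A57: ✓ → 85
flight=A55: ✗
flight=A39: ✗
flight=A26: ✓ → 26
flight=A99: ✗
flight=A10: ✗
flight=A61: ✗
flight=A95: ✗
flight=A63: ✗
dist_km_sum = 94 + 85 + 26 = 205
—
[dist_km_sum2: dist_km < 4270]
flight=A91: ✓ → 62
flight=A36: ✗
flight=A59: ✓ → 94
flight=A45: ✓ → 35
flight=A75: ✗
flight=A57: ✓ → 85
flight=A55: ✓ → 29
flight=A39: ✗
flight=A26: ✓ → 26
flight=A99: ✗
flight=A10: ✗
flight=A61: ✓ → 95
flight=A95: ✓ → 22
flight=A63: ✓ → 47
dist_km_sum2 = 62 + 94 + 35 + 85 + 29 + 26 + 95 + 22 + 47 = 495

dist_km_sum=205, dist_km_sum2=495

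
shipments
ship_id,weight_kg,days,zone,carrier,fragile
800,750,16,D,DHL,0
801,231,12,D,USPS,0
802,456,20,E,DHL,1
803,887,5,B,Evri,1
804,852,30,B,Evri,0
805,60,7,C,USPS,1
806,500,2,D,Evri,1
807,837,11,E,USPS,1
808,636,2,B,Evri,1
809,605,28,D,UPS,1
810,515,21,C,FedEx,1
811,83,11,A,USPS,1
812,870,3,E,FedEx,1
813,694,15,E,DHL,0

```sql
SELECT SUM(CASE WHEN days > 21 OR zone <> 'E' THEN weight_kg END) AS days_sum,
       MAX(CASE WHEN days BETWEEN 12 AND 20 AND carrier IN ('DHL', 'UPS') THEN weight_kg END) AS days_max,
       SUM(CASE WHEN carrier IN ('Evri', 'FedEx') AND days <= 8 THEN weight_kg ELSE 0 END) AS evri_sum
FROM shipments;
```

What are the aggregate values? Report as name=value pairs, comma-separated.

days_sum=5119, days_max=750, evri_sum=2893

[days_sum: days > 21 OR zone <> 'E']
ship_id=800: ✓ → 750
ship_id=801: ✓ → 231
ship_id=802: ✗
ship_id=803: ✓ → 887
ship_id=804: ✓ → 852
ship_id=805: ✓ → 60
ship_id=806: ✓ → 500
ship_id=807: ✗
ship_id=808: ✓ → 636
ship_id=809: ✓ → 605
ship_id=810: ✓ → 515
ship_id=811: ✓ → 83
ship_id=812: ✗
ship_id=813: ✗
days_sum = 750 + 231 + 887 + 852 + 60 + 500 + 636 + 605 + 515 + 83 = 5119
—
[days_max: days BETWEEN 12 AND 20 AND carrier IN ('DHL', 'UPS')]
ship_id=800: ✓ → 750
ship_id=801: ✗
ship_id=802: ✓ → 456
ship_id=803: ✗
ship_id=804: ✗
ship_id=805: ✗
ship_id=806: ✗
ship_id=807: ✗
ship_id=808: ✗
ship_id=809: ✗
ship_id=810: ✗
ship_id=811: ✗
ship_id=812: ✗
ship_id=813: ✓ → 694
days_max = MAX(750, 456, 694) = 750
—
[evri_sum: carrier IN ('Evri', 'FedEx') AND days <= 8]
ship_id=800: ✗
ship_id=801: ✗
ship_id=802: ✗
ship_id=803: ✓ → 887
ship_id=804: ✗
ship_id=805: ✗
ship_id=806: ✓ → 500
ship_id=807: ✗
ship_id=808: ✓ → 636
ship_id=809: ✗
ship_id=810: ✗
ship_id=811: ✗
ship_id=812: ✓ → 870
ship_id=813: ✗
evri_sum = 887 + 500 + 636 + 870 = 2893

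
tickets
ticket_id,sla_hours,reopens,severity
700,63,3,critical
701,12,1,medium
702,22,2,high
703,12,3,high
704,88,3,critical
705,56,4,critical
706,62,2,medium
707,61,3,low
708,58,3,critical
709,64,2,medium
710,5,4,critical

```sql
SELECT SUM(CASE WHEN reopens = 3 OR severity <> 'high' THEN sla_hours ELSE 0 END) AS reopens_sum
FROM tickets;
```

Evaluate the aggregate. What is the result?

481

ticket_id=700: ✓ → 63
ticket_id=701: ✓ → 12
ticket_id=702: ✗
ticket_id=703: ✓ → 12
ticket_id=704: ✓ → 88
ticket_id=705: ✓ → 56
ticket_id=706: ✓ → 62
ticket_id=707: ✓ → 61
ticket_id=708: ✓ → 58
ticket_id=709: ✓ → 64
ticket_id=710: ✓ → 5
reopens_sum = 63 + 12 + 12 + 88 + 56 + 62 + 61 + 58 + 64 + 5 = 481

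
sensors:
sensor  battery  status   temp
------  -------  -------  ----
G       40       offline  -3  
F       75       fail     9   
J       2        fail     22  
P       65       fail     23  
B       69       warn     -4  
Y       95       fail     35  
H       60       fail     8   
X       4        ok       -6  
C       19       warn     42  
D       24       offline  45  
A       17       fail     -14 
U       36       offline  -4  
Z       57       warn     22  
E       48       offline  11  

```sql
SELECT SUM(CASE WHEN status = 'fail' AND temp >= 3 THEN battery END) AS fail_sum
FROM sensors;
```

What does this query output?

sensor=G: ✗
sensor=F: ✓ → 75
sensor=J: ✓ → 2
sensor=P: ✓ → 65
sensor=B: ✗
sensor=Y: ✓ → 95
sensor=H: ✓ → 60
sensor=X: ✗
sensor=C: ✗
sensor=D: ✗
sensor=A: ✗
sensor=U: ✗
sensor=Z: ✗
sensor=E: ✗
fail_sum = 75 + 2 + 65 + 95 + 60 = 297

297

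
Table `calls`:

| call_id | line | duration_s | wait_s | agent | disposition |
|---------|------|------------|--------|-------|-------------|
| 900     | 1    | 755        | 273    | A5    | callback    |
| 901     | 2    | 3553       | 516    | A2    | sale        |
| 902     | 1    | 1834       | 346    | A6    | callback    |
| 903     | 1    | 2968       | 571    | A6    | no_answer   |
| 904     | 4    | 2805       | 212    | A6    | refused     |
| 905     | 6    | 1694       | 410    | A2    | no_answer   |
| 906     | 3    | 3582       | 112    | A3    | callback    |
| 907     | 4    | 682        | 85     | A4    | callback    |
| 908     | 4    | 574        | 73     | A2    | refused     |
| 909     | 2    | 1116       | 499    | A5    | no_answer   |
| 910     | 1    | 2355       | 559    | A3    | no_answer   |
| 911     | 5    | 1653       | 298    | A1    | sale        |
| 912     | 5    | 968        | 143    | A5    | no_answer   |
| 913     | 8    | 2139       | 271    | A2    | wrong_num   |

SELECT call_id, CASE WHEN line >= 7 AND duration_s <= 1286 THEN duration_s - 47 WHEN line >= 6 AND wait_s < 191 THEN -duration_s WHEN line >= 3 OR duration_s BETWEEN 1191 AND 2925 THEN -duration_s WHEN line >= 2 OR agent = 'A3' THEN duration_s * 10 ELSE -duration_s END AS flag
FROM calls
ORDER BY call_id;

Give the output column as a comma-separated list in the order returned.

-755, 35530, -1834, -2968, -2805, -1694, -3582, -682, -574, 11160, -2355, -1653, -968, -2139

call_id=900: ELSE → -755
call_id=901: line >= 2 OR agent = 'A3' → 35530
call_id=902: line >= 3 OR duration_s BETWEEN 1191 AND 2925 → -1834
call_id=903: ELSE → -2968
call_id=904: line >= 3 OR duration_s BETWEEN 1191 AND 2925 → -2805
call_id=905: line >= 3 OR duration_s BETWEEN 1191 AND 2925 → -1694
call_id=906: line >= 3 OR duration_s BETWEEN 1191 AND 2925 → -3582
call_id=907: line >= 3 OR duration_s BETWEEN 1191 AND 2925 → -682
call_id=908: line >= 3 OR duration_s BETWEEN 1191 AND 2925 → -574
call_id=909: line >= 2 OR agent = 'A3' → 11160
call_id=910: line >= 3 OR duration_s BETWEEN 1191 AND 2925 → -2355
call_id=911: line >= 3 OR duration_s BETWEEN 1191 AND 2925 → -1653
call_id=912: line >= 3 OR duration_s BETWEEN 1191 AND 2925 → -968
call_id=913: line >= 3 OR duration_s BETWEEN 1191 AND 2925 → -2139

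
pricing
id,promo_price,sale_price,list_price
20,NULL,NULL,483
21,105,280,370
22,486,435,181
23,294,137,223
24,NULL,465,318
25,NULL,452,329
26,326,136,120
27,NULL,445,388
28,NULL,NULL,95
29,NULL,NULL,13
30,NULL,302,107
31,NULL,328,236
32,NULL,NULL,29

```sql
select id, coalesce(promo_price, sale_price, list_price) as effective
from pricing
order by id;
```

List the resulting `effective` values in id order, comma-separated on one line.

id=20: promo_price=NULL, sale_price=NULL, list_price=483 → 483
id=21: promo_price=105 → 105
id=22: promo_price=486 → 486
id=23: promo_price=294 → 294
id=24: promo_price=NULL, sale_price=465 → 465
id=25: promo_price=NULL, sale_price=452 → 452
id=26: promo_price=326 → 326
id=27: promo_price=NULL, sale_price=445 → 445
id=28: promo_price=NULL, sale_price=NULL, list_price=95 → 95
id=29: promo_price=NULL, sale_price=NULL, list_price=13 → 13
id=30: promo_price=NULL, sale_price=302 → 302
id=31: promo_price=NULL, sale_price=328 → 328
id=32: promo_price=NULL, sale_price=NULL, list_price=29 → 29

483, 105, 486, 294, 465, 452, 326, 445, 95, 13, 302, 328, 29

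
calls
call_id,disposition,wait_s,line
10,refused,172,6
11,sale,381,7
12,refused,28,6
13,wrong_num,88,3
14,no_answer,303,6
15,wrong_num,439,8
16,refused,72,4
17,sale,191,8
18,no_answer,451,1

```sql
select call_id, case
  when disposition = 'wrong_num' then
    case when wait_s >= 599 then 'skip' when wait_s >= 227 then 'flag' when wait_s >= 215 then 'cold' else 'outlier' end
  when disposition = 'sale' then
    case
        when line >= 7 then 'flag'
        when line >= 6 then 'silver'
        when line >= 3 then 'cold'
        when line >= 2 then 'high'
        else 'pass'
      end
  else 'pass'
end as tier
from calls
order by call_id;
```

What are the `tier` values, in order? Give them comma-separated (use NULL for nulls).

call_id=10: disposition='refused' → outer ELSE → pass
call_id=11: disposition='sale' → inner[line >= 7] → flag
call_id=12: disposition='refused' → outer ELSE → pass
call_id=13: disposition='wrong_num' → inner[ELSE] → outlier
call_id=14: disposition='no_answer' → outer ELSE → pass
call_id=15: disposition='wrong_num' → inner[wait_s >= 227] → flag
call_id=16: disposition='refused' → outer ELSE → pass
call_id=17: disposition='sale' → inner[line >= 7] → flag
call_id=18: disposition='no_answer' → outer ELSE → pass

pass, flag, pass, outlier, pass, flag, pass, flag, pass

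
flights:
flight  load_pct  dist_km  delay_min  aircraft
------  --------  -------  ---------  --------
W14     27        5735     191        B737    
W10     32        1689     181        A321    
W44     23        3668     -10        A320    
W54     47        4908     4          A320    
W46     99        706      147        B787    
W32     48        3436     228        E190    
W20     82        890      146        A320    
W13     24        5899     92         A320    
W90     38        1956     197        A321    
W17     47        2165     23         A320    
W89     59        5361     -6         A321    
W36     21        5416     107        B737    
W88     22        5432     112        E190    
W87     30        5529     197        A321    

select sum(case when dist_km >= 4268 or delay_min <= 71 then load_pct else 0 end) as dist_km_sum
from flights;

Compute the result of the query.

flight=W14: ✓ → 27
flight=W10: ✗
flight=W44: ✓ → 23
flight=W54: ✓ → 47
flight=W46: ✗
flight=W32: ✗
flight=W20: ✗
flight=W13: ✓ → 24
flight=W90: ✗
flight=W17: ✓ → 47
flight=W89: ✓ → 59
flight=W36: ✓ → 21
flight=W88: ✓ → 22
flight=W87: ✓ → 30
dist_km_sum = 27 + 23 + 47 + 24 + 47 + 59 + 21 + 22 + 30 = 300

300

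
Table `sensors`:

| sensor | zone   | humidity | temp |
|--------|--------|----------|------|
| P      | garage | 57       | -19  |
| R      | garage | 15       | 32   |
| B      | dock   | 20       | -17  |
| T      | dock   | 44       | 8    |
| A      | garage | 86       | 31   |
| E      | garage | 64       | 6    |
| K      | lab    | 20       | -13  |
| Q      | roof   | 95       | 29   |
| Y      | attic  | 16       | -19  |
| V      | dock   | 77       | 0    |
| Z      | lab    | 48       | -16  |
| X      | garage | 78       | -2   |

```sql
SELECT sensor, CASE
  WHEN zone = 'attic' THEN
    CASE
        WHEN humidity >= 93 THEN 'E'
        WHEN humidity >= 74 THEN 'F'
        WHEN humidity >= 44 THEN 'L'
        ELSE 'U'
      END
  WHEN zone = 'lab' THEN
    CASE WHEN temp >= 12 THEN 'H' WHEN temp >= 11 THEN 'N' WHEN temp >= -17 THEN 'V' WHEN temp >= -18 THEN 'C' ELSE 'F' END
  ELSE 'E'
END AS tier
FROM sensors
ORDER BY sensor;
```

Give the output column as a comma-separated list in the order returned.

sensor=A: zone='garage' → outer ELSE → E
sensor=B: zone='dock' → outer ELSE → E
sensor=E: zone='garage' → outer ELSE → E
sensor=K: zone='lab' → inner[temp >= -17] → V
sensor=P: zone='garage' → outer ELSE → E
sensor=Q: zone='roof' → outer ELSE → E
sensor=R: zone='garage' → outer ELSE → E
sensor=T: zone='dock' → outer ELSE → E
sensor=V: zone='dock' → outer ELSE → E
sensor=X: zone='garage' → outer ELSE → E
sensor=Y: zone='attic' → inner[ELSE] → U
sensor=Z: zone='lab' → inner[temp >= -17] → V

E, E, E, V, E, E, E, E, E, E, U, V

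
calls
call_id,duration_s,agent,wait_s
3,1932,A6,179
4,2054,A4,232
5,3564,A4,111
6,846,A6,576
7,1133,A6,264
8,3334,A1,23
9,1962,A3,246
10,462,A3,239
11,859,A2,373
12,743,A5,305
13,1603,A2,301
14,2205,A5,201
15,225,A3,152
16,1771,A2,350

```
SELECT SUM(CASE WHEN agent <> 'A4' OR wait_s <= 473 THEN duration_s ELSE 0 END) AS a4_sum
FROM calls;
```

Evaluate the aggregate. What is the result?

call_id=3: ✓ → 1932
call_id=4: ✓ → 2054
call_id=5: ✓ → 3564
call_id=6: ✓ → 846
call_id=7: ✓ → 1133
call_id=8: ✓ → 3334
call_id=9: ✓ → 1962
call_id=10: ✓ → 462
call_id=11: ✓ → 859
call_id=12: ✓ → 743
call_id=13: ✓ → 1603
call_id=14: ✓ → 2205
call_id=15: ✓ → 225
call_id=16: ✓ → 1771
a4_sum = 1932 + 2054 + 3564 + 846 + 1133 + 3334 + 1962 + 462 + 859 + 743 + 1603 + 2205 + 225 + 1771 = 22693

22693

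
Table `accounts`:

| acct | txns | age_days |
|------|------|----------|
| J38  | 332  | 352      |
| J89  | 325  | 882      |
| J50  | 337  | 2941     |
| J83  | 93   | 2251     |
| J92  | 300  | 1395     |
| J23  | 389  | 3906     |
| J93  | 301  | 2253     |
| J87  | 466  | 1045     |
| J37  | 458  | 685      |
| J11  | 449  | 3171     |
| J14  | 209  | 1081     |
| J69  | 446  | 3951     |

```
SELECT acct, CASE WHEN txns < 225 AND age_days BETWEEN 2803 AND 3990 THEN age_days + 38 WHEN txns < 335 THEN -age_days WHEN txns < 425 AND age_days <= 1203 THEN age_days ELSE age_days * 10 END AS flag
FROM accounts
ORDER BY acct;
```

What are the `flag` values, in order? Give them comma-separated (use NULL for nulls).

31710, -1081, 39060, 6850, -352, 29410, 39510, -2251, 10450, -882, -1395, -2253

acct=J11: ELSE → 31710
acct=J14: txns < 335 → -1081
acct=J23: ELSE → 39060
acct=J37: ELSE → 6850
acct=J38: txns < 335 → -352
acct=J50: ELSE → 29410
acct=J69: ELSE → 39510
acct=J83: txns < 335 → -2251
acct=J87: ELSE → 10450
acct=J89: txns < 335 → -882
acct=J92: txns < 335 → -1395
acct=J93: txns < 335 → -2253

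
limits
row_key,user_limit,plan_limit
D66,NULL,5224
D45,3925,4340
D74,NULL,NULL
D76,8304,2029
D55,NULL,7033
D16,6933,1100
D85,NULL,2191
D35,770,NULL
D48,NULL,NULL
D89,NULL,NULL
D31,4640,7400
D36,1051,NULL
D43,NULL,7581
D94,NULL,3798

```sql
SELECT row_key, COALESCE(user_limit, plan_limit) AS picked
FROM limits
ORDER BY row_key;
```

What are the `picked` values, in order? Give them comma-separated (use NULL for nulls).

6933, 4640, 770, 1051, 7581, 3925, NULL, 7033, 5224, NULL, 8304, 2191, NULL, 3798

row_key=D16: user_limit=6933 → 6933
row_key=D31: user_limit=4640 → 4640
row_key=D35: user_limit=770 → 770
row_key=D36: user_limit=1051 → 1051
row_key=D43: user_limit=NULL, plan_limit=7581 → 7581
row_key=D45: user_limit=3925 → 3925
row_key=D48: user_limit=NULL, plan_limit=NULL (all NULL) → NULL
row_key=D55: user_limit=NULL, plan_limit=7033 → 7033
row_key=D66: user_limit=NULL, plan_limit=5224 → 5224
row_key=D74: user_limit=NULL, plan_limit=NULL (all NULL) → NULL
row_key=D76: user_limit=8304 → 8304
row_key=D85: user_limit=NULL, plan_limit=2191 → 2191
row_key=D89: user_limit=NULL, plan_limit=NULL (all NULL) → NULL
row_key=D94: user_limit=NULL, plan_limit=3798 → 3798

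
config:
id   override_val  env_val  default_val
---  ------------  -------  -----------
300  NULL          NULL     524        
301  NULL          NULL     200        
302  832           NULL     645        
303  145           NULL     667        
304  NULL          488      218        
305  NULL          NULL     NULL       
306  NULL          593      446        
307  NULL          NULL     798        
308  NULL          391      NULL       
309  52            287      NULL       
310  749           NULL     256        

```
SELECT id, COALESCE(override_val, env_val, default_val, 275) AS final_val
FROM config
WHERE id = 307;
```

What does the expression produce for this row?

id = 307: override_val=NULL, env_val=NULL, default_val=798.
override_val=NULL, env_val=NULL, default_val=798 → 798

798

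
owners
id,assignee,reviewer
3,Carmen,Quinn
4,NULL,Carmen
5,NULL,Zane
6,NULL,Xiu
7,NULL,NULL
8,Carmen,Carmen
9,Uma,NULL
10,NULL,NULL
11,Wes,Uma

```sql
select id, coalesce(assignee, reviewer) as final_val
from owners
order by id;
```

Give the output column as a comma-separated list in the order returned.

id=3: assignee=Carmen → Carmen
id=4: assignee=NULL, reviewer=Carmen → Carmen
id=5: assignee=NULL, reviewer=Zane → Zane
id=6: assignee=NULL, reviewer=Xiu → Xiu
id=7: assignee=NULL, reviewer=NULL (all NULL) → NULL
id=8: assignee=Carmen → Carmen
id=9: assignee=Uma → Uma
id=10: assignee=NULL, reviewer=NULL (all NULL) → NULL
id=11: assignee=Wes → Wes

Carmen, Carmen, Zane, Xiu, NULL, Carmen, Uma, NULL, Wes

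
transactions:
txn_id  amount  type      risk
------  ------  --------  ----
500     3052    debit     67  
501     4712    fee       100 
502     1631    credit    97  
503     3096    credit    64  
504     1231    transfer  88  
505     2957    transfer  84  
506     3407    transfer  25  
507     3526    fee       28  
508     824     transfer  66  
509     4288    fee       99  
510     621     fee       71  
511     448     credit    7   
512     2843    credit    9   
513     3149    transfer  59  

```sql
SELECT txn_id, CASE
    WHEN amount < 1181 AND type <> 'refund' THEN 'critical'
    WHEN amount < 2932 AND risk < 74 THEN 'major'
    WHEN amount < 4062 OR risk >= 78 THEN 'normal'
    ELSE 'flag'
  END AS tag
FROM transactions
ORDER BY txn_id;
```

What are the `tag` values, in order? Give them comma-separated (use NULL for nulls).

normal, normal, normal, normal, normal, normal, normal, normal, critical, normal, critical, critical, major, normal

txn_id=500: amount < 4062 OR risk >= 78 → normal
txn_id=501: amount < 4062 OR risk >= 78 → normal
txn_id=502: amount < 4062 OR risk >= 78 → normal
txn_id=503: amount < 4062 OR risk >= 78 → normal
txn_id=504: amount < 4062 OR risk >= 78 → normal
txn_id=505: amount < 4062 OR risk >= 78 → normal
txn_id=506: amount < 4062 OR risk >= 78 → normal
txn_id=507: amount < 4062 OR risk >= 78 → normal
txn_id=508: amount < 1181 AND type <> 'refund' → critical
txn_id=509: amount < 4062 OR risk >= 78 → normal
txn_id=510: amount < 1181 AND type <> 'refund' → critical
txn_id=511: amount < 1181 AND type <> 'refund' → critical
txn_id=512: amount < 2932 AND risk < 74 → major
txn_id=513: amount < 4062 OR risk >= 78 → normal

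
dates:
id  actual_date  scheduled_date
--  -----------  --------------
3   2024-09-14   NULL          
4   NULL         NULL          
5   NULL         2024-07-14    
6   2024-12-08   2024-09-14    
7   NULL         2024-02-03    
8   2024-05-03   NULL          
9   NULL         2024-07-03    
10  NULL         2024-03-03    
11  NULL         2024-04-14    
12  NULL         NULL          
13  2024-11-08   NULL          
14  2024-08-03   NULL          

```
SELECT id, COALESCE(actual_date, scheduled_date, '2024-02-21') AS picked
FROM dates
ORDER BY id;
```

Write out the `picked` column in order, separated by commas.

id=3: actual_date=2024-09-14 → 2024-09-14
id=4: actual_date=NULL, scheduled_date=NULL, → literal 2024-02-21 → 2024-02-21
id=5: actual_date=NULL, scheduled_date=2024-07-14 → 2024-07-14
id=6: actual_date=2024-12-08 → 2024-12-08
id=7: actual_date=NULL, scheduled_date=2024-02-03 → 2024-02-03
id=8: actual_date=2024-05-03 → 2024-05-03
id=9: actual_date=NULL, scheduled_date=2024-07-03 → 2024-07-03
id=10: actual_date=NULL, scheduled_date=2024-03-03 → 2024-03-03
id=11: actual_date=NULL, scheduled_date=2024-04-14 → 2024-04-14
id=12: actual_date=NULL, scheduled_date=NULL, → literal 2024-02-21 → 2024-02-21
id=13: actual_date=2024-11-08 → 2024-11-08
id=14: actual_date=2024-08-03 → 2024-08-03

2024-09-14, 2024-02-21, 2024-07-14, 2024-12-08, 2024-02-03, 2024-05-03, 2024-07-03, 2024-03-03, 2024-04-14, 2024-02-21, 2024-11-08, 2024-08-03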